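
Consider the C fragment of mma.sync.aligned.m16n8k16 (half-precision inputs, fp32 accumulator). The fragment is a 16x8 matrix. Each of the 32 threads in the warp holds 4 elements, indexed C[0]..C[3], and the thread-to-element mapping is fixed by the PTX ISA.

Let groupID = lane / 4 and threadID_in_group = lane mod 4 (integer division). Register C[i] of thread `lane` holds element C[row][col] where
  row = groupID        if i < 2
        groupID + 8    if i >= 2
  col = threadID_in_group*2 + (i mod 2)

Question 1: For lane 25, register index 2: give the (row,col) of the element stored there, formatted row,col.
14,2

25: G=6,T=1
[2] (6+8,1*2+0) = (14,2)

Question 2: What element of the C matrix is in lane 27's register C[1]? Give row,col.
lane 27→27/4=6, 27 mod 4=3
i=1  r:6+0→6  c:2·3+1→7

6,7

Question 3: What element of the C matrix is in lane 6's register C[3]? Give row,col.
9,5

L=6->gid=6>>2=1, tid=6&3=2
[3]->row 1+8=9  col 2·2+1=5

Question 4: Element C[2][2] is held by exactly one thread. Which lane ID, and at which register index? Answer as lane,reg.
r=2->g=2,rb=0  c=2->t=1,b0=0
L=2*4+1=9  i=0*2+0=0

9,0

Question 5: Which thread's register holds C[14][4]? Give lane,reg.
r:14=>grp=6,rB=1  c:4=>tig=2,lo=0
L=6*4+2=26  i=1*2+0=2

26,2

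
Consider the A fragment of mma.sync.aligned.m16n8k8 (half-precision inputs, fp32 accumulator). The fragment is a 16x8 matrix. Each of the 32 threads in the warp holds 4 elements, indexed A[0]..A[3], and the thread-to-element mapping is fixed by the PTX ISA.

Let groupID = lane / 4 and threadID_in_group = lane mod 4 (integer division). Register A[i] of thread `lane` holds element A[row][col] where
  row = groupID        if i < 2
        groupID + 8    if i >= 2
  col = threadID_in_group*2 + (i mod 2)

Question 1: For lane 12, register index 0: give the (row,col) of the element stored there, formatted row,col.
3,0

lane 12: grp=3 (12/4), tig=0 (12%4)
i=0: r=3+0=3, c=0*2+0=0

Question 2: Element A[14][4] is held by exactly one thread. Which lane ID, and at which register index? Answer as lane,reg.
26,2

r:14=>grp=6,rB=1  c:4=>tig=2,lo=0
L=6*4+2=26  i=1*2+0=2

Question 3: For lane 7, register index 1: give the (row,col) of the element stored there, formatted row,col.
1,7

7: g=1,t=3
[1] (1+0,3*2+1) = (1,7)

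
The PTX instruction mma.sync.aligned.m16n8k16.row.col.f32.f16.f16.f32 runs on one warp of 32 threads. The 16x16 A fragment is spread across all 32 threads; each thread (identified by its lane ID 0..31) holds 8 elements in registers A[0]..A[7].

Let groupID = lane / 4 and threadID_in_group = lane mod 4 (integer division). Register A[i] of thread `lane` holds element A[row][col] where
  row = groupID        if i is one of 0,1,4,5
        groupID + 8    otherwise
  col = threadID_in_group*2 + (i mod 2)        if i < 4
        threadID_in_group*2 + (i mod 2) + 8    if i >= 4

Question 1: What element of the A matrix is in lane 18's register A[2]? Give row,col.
12,4

L=18⇒gr=18>>2=4, th=18&3=2
[2]⇒row 4+8=12  col 2·2+0+0=4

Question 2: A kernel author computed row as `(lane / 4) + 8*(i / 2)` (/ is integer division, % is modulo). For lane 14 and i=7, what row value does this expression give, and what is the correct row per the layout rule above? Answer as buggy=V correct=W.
`(lane / 4) + 8*(i / 2)`[14,7]⇒27
L=14⇒gr=14>>2=3, th=14&3=2
[7]⇒row 3+8=11  col 2·2+1+8=13
row: 27 vs 11

buggy=27 correct=11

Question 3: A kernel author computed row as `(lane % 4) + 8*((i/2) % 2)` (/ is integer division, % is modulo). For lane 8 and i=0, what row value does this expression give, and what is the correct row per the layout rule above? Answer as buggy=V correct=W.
`(lane % 4) + 8*((i/2) % 2)`[8,0]->0
lane 8: gid=2 (8/4), tid=0 (8%4)
i=0: r=2+0=2, c=0*2+0+0=0
row: 0 vs 2

buggy=0 correct=2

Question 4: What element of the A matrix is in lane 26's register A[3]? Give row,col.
14,5

lane 26->26/4=6, 26 mod 4=2
i=3  r:6+8->14  c:2·2+1+0->5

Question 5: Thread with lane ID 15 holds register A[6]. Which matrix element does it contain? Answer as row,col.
lane 15: G=3 (15/4), T=3 (15%4)
i=6: r=3+8=11, c=3*2+0+8=14

11,14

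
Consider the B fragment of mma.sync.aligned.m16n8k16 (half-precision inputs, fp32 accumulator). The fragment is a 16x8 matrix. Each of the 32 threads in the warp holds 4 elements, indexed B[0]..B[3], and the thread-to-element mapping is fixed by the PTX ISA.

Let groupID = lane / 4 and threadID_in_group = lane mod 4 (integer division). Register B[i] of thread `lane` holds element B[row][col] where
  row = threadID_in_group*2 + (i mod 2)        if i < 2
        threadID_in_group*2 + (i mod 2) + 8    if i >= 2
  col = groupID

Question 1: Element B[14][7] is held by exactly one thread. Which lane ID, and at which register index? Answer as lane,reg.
31,2

c:7=>grp=7  r:14=>rB=1,tig=3,lo=0
L=7*4+3=31  i=1*2+0=2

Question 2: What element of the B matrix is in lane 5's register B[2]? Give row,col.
10,1

5: g=1,t=1
[2] (1*2+0+8,1) = (10,1)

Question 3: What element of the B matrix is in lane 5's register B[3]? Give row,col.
11,1

5: gid=1,tid=1
[3] (1*2+1+8,1) = (11,1)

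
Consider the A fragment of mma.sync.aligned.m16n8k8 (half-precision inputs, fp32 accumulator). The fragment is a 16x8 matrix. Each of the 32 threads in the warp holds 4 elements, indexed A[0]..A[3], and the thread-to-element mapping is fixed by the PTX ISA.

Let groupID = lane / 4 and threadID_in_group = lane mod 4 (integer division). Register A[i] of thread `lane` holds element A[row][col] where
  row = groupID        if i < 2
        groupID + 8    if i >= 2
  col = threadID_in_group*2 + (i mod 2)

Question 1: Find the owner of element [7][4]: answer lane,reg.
r: 7->gid=7,r8=0  c: 4->tid=2,i&1=0
L=7*4+2=30  i=0*2+0=0

30,0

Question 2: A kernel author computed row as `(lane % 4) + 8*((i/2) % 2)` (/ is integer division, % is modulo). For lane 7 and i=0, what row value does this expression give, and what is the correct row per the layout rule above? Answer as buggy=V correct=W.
`(lane % 4) + 8*((i/2) % 2)`[7,0]⇒3
7: gr=1,th=3
[0] (1+0,3*2+0) = (1,6)
row: 3 vs 1

buggy=3 correct=1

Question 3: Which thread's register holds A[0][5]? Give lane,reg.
2,1

r=0->g=0,rb=0  c=5->t=2,b0=1
L=0*4+2=2  i=0*2+1=1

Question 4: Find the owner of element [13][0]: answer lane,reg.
r=13→G=5,rhi=1  c=0→T=0,p=0
L=5*4+0=20  i=1*2+0=2

20,2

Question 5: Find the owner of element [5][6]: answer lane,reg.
23,0

r=5⇒gr=5,Rb=0  c=6⇒th=3,odd=0
L=5*4+3=23  i=0*2+0=0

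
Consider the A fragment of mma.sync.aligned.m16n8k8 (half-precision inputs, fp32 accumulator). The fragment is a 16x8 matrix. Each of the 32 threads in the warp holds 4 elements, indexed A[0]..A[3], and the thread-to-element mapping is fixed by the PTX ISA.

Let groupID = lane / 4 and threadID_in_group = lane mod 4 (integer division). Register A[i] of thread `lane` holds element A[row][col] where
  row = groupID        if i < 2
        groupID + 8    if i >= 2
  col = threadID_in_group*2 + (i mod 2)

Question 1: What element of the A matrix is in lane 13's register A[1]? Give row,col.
3,3

L=13->gid=13>>2=3, tid=13&3=1
[1]->row 3+0=3  col 1·2+1=3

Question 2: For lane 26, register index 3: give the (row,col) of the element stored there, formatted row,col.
lane 26: gid=6 (26/4), tid=2 (26%4)
i=3: r=6+8=14, c=2*2+1=5

14,5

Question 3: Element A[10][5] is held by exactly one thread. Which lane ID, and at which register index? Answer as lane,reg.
r=10->g=2,rb=1  c=5->t=2,b0=1
L=2*4+2=10  i=1*2+1=3

10,3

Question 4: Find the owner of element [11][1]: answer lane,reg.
r=11⇒gr=3,Rb=1  c=1⇒th=0,odd=1
L=3*4+0=12  i=1*2+1=3

12,3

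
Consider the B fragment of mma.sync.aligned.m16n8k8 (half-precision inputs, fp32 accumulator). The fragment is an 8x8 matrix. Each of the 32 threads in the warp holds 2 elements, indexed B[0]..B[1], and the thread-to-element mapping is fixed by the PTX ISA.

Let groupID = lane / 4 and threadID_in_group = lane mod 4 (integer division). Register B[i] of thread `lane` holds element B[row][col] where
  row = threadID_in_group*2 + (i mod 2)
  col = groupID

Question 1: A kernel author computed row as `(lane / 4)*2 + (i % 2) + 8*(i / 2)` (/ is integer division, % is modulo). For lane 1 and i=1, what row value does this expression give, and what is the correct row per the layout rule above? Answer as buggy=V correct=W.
`(lane / 4)*2 + (i % 2) + 8*(i / 2)`[1,1]->1
lane 1->1/4=0, 1 mod 4=1
i=1  r:2·1+1->3  c:0
row: 1 vs 3

buggy=1 correct=3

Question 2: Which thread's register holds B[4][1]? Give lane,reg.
c: 1->gid=1  r: 4->tid=2,i&1=0
L=1*4+2=6  i=0=0

6,0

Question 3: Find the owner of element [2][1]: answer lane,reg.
5,0

c=1->g=1  r=2->t=1,b0=0
L=1*4+1=5  i=0=0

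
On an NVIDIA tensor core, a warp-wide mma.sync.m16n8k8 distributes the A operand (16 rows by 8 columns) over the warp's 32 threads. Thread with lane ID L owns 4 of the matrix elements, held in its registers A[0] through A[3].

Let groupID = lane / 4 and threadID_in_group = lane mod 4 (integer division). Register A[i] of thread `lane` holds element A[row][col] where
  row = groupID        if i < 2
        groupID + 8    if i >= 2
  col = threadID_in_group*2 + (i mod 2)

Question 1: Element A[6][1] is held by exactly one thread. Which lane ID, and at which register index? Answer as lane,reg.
24,1

r:6=>grp=6,rB=0  c:1=>tig=0,lo=1
L=6*4+0=24  i=0*2+1=1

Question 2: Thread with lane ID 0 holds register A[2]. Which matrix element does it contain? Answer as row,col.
lane 0: grp=0 (0/4), tig=0 (0%4)
i=2: r=0+8=8, c=0*2+0=0

8,0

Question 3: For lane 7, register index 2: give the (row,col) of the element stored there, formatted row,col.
7: gid=1,tid=3
[2] (1+8,3*2+0) = (9,6)

9,6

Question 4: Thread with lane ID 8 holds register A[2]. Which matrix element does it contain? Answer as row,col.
lane 8: grp=2 (8/4), tig=0 (8%4)
i=2: r=2+8=10, c=0*2+0=0

10,0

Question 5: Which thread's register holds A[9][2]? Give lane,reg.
5,2

r: 9->gid=1,r8=1  c: 2->tid=1,i&1=0
L=1*4+1=5  i=1*2+0=2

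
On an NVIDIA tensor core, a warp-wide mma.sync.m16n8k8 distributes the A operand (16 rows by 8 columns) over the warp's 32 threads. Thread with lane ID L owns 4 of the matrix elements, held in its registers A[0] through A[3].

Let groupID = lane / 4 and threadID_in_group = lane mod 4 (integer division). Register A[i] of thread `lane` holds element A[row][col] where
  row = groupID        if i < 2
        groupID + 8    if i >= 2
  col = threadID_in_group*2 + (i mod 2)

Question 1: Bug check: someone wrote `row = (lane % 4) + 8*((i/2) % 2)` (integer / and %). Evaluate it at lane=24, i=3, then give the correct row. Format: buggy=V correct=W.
buggy=8 correct=14

`(lane % 4) + 8*((i/2) % 2)`[24,3]⇒8
24: gr=6,th=0
[3] (6+8,0*2+1) = (14,1)
row: 8 vs 14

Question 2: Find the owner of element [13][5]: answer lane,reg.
r: 13->gid=5,r8=1  c: 5->tid=2,i&1=1
L=5*4+2=22  i=1*2+1=3

22,3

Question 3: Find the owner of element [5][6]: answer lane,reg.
23,0

r:5=>grp=5,rB=0  c:6=>tig=3,lo=0
L=5*4+3=23  i=0*2+0=0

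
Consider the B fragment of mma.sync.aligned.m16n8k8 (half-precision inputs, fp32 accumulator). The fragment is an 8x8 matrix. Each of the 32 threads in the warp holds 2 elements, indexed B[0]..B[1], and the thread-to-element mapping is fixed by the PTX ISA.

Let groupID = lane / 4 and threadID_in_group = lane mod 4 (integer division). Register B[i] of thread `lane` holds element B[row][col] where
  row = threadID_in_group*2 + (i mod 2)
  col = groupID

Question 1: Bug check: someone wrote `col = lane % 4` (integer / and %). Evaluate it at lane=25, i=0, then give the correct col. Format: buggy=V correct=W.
`lane % 4`[25,0]=>1
25: grp=6,tig=1
[0] (1*2+0,6) = (2,6)
col: 1 vs 6

buggy=1 correct=6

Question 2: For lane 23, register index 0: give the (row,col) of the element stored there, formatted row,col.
lane 23->23/4=5, 23 mod 4=3
i=0  r:2·3+0->6  c:5

6,5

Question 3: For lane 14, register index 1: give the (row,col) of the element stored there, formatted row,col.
14: grp=3,tig=2
[1] (2*2+1,3) = (5,3)

5,3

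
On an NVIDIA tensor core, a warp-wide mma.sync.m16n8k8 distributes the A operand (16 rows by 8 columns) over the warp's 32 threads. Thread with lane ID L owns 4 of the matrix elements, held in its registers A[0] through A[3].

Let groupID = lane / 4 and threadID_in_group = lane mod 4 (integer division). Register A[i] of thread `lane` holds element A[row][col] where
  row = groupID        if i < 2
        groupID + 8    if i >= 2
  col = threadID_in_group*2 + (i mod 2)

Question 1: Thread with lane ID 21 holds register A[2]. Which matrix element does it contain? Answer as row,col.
13,2

lane 21->21/4=5, 21 mod 4=1
i=2  r:5+8->13  c:2·1+0->2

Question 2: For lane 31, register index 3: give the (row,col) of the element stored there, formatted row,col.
lane 31: g=7 (31/4), t=3 (31%4)
i=3: r=7+8=15, c=3*2+1=7

15,7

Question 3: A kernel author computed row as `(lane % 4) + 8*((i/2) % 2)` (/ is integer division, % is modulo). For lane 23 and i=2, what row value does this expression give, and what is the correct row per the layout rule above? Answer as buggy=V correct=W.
`(lane % 4) + 8*((i/2) % 2)`[23,2]→11
L=23→G=23>>2=5, T=23&3=3
[2]→row 5+8=13  col 3·2+0=6
row: 11 vs 13

buggy=11 correct=13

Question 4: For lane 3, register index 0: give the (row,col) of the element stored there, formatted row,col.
0,6

3: grp=0,tig=3
[0] (0+0,3*2+0) = (0,6)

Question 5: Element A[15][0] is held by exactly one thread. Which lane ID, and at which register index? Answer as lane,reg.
28,2

r=15→G=7,rhi=1  c=0→T=0,p=0
L=7*4+0=28  i=1*2+0=2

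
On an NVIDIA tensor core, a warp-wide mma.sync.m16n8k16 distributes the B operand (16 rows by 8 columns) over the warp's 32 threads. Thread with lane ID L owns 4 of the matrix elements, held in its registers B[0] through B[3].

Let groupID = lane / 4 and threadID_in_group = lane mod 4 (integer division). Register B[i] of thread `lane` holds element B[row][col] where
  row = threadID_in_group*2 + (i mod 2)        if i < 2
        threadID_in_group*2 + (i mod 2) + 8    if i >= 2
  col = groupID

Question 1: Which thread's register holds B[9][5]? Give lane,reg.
c:5=>grp=5  r:9=>rB=1,tig=0,lo=1
L=5*4+0=20  i=1*2+1=3

20,3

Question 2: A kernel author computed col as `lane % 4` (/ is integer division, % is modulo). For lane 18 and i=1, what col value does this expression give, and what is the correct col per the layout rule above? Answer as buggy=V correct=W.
buggy=2 correct=4

`lane % 4`[18,1]→2
lane 18→18/4=4, 18 mod 4=2
i=1  r:2·2+1+0→5  c:4
col: 2 vs 4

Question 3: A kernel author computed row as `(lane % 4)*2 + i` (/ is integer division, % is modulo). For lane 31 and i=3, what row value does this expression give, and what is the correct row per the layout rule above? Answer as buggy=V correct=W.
buggy=9 correct=15

`(lane % 4)*2 + i`[31,3]→9
lane 31: G=7 (31/4), T=3 (31%4)
i=3: r=3*2+1+8=15, c=G=7
row: 9 vs 15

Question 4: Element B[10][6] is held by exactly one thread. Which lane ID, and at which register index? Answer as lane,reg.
c=6→G=6  r=10→rhi=1,T=1,p=0
L=6*4+1=25  i=1*2+0=2

25,2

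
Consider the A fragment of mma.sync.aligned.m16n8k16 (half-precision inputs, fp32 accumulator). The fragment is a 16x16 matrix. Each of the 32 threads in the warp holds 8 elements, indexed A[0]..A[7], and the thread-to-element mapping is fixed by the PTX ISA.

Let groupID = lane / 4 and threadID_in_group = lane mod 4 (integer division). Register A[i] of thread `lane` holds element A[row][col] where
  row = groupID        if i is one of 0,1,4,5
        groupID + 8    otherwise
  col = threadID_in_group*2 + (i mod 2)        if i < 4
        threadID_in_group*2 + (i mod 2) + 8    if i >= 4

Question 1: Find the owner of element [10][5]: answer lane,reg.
r:10=>grp=2,rB=1  c:5=>cB=0,tig=2,lo=1
L=2*4+2=10  i=0*4+1*2+1=3

10,3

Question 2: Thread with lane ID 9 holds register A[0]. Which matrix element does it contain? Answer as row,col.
lane 9->9/4=2, 9 mod 4=1
i=0  r:2+0->2  c:2·1+0+0->2

2,2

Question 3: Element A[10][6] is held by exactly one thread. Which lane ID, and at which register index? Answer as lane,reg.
11,2

r=10⇒gr=2,Rb=1  c=6⇒Cb=0,th=3,odd=0
L=2*4+3=11  i=0*4+1*2+0=2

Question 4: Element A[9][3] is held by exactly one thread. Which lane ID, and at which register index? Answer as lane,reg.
5,3

r: 9->gid=1,r8=1  c: 3->c8=0,tid=1,i&1=1
L=1*4+1=5  i=0*4+1*2+1=3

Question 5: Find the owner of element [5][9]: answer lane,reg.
r:5=>grp=5,rB=0  c:9=>cB=1,tig=0,lo=1
L=5*4+0=20  i=1*4+0*2+1=5

20,5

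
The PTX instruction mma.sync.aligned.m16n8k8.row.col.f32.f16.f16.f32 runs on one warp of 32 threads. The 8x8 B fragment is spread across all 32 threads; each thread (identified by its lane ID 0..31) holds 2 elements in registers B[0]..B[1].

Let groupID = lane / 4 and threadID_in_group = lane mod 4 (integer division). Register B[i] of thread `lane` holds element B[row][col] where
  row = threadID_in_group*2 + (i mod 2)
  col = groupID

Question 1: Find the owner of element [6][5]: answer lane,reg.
23,0

c=5⇒gr=5  r=6⇒th=3,odd=0
L=5*4+3=23  i=0=0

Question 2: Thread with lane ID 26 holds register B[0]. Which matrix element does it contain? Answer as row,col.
lane 26: g=6 (26/4), t=2 (26%4)
i=0: r=2*2+0=4, c=g=6

4,6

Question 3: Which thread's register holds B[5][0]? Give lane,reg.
2,1

c:0=>grp=0  r:5=>tig=2,lo=1
L=0*4+2=2  i=1=1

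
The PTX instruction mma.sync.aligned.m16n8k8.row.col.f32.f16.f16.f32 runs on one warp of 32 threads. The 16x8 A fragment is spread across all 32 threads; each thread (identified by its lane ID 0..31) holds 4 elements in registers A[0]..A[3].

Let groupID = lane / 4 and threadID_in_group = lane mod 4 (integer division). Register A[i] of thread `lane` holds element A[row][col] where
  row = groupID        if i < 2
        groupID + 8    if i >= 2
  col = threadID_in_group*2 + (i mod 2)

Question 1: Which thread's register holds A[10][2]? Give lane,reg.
r=10⇒gr=2,Rb=1  c=2⇒th=1,odd=0
L=2*4+1=9  i=1*2+0=2

9,2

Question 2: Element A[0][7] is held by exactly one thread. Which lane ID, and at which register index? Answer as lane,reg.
r=0⇒gr=0,Rb=0  c=7⇒th=3,odd=1
L=0*4+3=3  i=0*2+1=1

3,1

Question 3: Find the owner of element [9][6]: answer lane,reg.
7,2

r=9→G=1,rhi=1  c=6→T=3,p=0
L=1*4+3=7  i=1*2+0=2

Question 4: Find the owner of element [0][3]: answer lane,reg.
1,1

r=0⇒gr=0,Rb=0  c=3⇒th=1,odd=1
L=0*4+1=1  i=0*2+1=1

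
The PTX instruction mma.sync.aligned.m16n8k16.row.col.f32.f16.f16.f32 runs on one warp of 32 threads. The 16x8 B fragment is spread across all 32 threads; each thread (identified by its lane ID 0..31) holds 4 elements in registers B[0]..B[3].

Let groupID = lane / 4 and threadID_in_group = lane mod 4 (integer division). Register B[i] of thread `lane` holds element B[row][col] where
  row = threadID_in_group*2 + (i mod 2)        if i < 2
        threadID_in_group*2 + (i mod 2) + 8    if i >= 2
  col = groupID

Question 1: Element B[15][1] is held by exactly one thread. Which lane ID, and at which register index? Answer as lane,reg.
c: 1->gid=1  r: 15->r8=1,tid=3,i&1=1
L=1*4+3=7  i=1*2+1=3

7,3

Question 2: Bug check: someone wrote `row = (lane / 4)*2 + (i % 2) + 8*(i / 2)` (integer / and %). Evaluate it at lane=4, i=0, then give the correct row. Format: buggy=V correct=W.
buggy=2 correct=0

`(lane / 4)*2 + (i % 2) + 8*(i / 2)`[4,0]->2
L=4->g=4>>2=1, t=4&3=0
[0]->row 0·2+0+0=0  col g=1
row: 2 vs 0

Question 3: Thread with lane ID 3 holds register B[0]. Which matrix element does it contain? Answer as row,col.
L=3⇒gr=3>>2=0, th=3&3=3
[0]⇒row 3·2+0+0=6  col gr=0

6,0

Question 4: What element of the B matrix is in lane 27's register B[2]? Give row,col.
14,6

lane 27⇒27/4=6, 27 mod 4=3
i=2  r:2·3+0+8⇒14  c:6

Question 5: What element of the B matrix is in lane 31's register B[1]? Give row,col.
L=31->gid=31>>2=7, tid=31&3=3
[1]->row 3·2+1+0=7  col gid=7

7,7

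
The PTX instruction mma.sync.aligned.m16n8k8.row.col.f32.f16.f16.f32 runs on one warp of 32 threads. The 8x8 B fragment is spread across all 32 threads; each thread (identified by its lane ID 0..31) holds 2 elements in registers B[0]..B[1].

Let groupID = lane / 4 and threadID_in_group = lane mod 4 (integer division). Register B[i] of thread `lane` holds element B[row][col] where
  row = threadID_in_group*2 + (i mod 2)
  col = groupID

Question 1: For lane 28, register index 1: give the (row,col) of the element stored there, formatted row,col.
1,7

lane 28->28/4=7, 28 mod 4=0
i=1  r:2·0+1->1  c:7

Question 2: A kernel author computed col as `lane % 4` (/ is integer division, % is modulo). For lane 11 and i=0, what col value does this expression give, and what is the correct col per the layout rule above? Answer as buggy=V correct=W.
buggy=3 correct=2

`lane % 4`[11,0]=>3
lane 11: grp=2 (11/4), tig=3 (11%4)
i=0: r=3*2+0=6, c=grp=2
col: 3 vs 2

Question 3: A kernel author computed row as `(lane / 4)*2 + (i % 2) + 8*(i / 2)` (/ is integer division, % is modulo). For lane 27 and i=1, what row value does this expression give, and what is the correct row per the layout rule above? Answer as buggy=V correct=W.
buggy=13 correct=7

`(lane / 4)*2 + (i % 2) + 8*(i / 2)`[27,1]->13
lane 27: g=6 (27/4), t=3 (27%4)
i=1: r=3*2+1=7, c=g=6
row: 13 vs 7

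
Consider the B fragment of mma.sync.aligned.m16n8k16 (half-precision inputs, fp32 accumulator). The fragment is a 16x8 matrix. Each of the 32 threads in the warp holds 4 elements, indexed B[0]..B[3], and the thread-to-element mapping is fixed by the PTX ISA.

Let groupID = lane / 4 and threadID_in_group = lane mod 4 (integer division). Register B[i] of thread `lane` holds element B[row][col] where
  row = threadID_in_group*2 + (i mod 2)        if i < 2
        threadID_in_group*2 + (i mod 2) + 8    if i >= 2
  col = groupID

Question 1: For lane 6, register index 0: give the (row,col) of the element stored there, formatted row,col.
4,1

lane 6: grp=1 (6/4), tig=2 (6%4)
i=0: r=2*2+0+0=4, c=grp=1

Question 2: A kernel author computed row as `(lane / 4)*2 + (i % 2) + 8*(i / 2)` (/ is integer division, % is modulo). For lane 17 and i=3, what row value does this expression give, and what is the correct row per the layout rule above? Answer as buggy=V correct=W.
`(lane / 4)*2 + (i % 2) + 8*(i / 2)`[17,3]->17
lane 17->17/4=4, 17 mod 4=1
i=3  r:2·1+1+8->11  c:4
row: 17 vs 11

buggy=17 correct=11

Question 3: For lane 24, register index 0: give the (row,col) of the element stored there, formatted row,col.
lane 24: g=6 (24/4), t=0 (24%4)
i=0: r=0*2+0+0=0, c=g=6

0,6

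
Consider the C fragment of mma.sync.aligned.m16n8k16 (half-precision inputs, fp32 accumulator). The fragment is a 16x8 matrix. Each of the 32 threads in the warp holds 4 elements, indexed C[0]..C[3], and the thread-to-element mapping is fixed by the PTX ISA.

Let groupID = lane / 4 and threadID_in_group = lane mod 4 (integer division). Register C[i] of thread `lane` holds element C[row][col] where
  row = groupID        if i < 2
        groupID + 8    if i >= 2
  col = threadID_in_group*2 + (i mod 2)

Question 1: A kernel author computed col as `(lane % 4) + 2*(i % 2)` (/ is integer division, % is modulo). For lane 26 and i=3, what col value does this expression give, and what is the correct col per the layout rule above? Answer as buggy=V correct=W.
buggy=4 correct=5

`(lane % 4) + 2*(i % 2)`[26,3]->4
lane 26->26/4=6, 26 mod 4=2
i=3  r:6+8->14  c:2·2+1->5
col: 4 vs 5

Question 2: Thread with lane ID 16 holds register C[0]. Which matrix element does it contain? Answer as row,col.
4,0

lane 16: g=4 (16/4), t=0 (16%4)
i=0: r=4+0=4, c=0*2+0=0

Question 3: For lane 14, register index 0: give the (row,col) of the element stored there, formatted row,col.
14: grp=3,tig=2
[0] (3+0,2*2+0) = (3,4)

3,4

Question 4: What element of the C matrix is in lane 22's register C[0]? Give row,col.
lane 22->22/4=5, 22 mod 4=2
i=0  r:5+0->5  c:2·2+0->4

5,4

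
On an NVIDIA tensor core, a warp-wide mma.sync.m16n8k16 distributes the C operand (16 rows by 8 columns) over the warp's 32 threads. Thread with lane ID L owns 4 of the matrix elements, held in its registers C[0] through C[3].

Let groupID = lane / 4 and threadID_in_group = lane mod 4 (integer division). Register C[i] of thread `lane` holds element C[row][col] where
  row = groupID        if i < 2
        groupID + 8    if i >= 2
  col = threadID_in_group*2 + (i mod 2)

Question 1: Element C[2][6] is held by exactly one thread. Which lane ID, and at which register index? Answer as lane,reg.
11,0

r=2->g=2,rb=0  c=6->t=3,b0=0
L=2*4+3=11  i=0*2+0=0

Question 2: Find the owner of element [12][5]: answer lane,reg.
r: 12->gid=4,r8=1  c: 5->tid=2,i&1=1
L=4*4+2=18  i=1*2+1=3

18,3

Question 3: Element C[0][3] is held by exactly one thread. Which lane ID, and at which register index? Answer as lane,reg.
1,1

r: 0->gid=0,r8=0  c: 3->tid=1,i&1=1
L=0*4+1=1  i=0*2+1=1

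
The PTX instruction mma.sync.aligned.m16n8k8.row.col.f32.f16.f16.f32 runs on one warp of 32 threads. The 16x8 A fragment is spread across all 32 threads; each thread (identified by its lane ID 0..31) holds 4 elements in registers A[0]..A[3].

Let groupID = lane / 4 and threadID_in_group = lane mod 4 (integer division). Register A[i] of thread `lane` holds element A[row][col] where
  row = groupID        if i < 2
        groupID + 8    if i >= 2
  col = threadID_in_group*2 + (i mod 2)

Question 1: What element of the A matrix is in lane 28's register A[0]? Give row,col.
7,0

28: G=7,T=0
[0] (7+0,0*2+0) = (7,0)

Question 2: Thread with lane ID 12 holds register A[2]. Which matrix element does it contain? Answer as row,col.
lane 12=>12/4=3, 12 mod 4=0
i=2  r:3+8=>11  c:2·0+0=>0

11,0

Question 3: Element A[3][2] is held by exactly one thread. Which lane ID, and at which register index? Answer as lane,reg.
13,0

r=3→G=3,rhi=0  c=2→T=1,p=0
L=3*4+1=13  i=0*2+0=0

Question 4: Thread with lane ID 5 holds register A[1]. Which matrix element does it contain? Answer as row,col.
1,3

lane 5->5/4=1, 5 mod 4=1
i=1  r:1+0->1  c:2·1+1->3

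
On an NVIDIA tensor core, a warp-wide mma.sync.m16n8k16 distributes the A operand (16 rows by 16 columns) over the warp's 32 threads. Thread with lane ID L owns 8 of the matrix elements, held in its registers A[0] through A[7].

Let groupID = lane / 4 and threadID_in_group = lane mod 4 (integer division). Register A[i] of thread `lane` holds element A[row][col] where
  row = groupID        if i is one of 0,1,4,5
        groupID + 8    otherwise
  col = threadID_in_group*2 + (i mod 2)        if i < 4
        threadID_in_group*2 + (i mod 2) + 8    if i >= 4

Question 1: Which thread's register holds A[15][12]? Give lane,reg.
r=15⇒gr=7,Rb=1  c=12⇒Cb=1,th=2,odd=0
L=7*4+2=30  i=1*4+1*2+0=6

30,6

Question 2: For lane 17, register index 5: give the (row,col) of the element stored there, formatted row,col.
4,11

lane 17: grp=4 (17/4), tig=1 (17%4)
i=5: r=4+0=4, c=1*2+1+8=11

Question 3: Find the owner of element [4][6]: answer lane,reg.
19,0

r:4=>grp=4,rB=0  c:6=>cB=0,tig=3,lo=0
L=4*4+3=19  i=0*4+0*2+0=0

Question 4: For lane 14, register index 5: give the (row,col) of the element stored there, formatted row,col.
lane 14: g=3 (14/4), t=2 (14%4)
i=5: r=3+0=3, c=2*2+1+8=13

3,13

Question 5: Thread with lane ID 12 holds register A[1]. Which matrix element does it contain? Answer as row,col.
3,1

12: g=3,t=0
[1] (3+0,0*2+1+0) = (3,1)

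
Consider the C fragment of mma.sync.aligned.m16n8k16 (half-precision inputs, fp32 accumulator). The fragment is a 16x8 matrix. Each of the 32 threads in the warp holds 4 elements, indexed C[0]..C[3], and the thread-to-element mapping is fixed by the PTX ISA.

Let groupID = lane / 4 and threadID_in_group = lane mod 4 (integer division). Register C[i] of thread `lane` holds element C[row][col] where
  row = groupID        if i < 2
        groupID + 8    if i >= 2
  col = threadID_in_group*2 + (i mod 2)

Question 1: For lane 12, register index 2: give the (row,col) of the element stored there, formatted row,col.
11,0

lane 12: gid=3 (12/4), tid=0 (12%4)
i=2: r=3+8=11, c=0*2+0=0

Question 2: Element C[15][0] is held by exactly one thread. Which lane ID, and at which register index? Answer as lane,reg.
28,2

r=15⇒gr=7,Rb=1  c=0⇒th=0,odd=0
L=7*4+0=28  i=1*2+0=2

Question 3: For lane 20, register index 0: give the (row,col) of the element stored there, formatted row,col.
5,0

lane 20: gid=5 (20/4), tid=0 (20%4)
i=0: r=5+0=5, c=0*2+0=0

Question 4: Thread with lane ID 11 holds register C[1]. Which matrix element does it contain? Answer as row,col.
11: G=2,T=3
[1] (2+0,3*2+1) = (2,7)

2,7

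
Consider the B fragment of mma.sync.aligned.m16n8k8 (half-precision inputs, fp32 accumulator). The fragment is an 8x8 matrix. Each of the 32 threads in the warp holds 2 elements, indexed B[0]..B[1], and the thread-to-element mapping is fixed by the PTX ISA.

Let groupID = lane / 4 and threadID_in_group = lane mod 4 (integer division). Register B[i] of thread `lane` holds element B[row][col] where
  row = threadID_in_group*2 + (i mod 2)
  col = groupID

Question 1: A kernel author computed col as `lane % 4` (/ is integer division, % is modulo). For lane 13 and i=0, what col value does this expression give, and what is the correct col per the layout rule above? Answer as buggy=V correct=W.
buggy=1 correct=3

`lane % 4`[13,0]->1
13: gid=3,tid=1
[0] (1*2+0,3) = (2,3)
col: 1 vs 3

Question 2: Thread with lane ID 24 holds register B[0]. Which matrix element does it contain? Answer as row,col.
L=24⇒gr=24>>2=6, th=24&3=0
[0]⇒row 0·2+0=0  col gr=6

0,6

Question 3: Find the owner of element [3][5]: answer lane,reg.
21,1

c:5=>grp=5  r:3=>tig=1,lo=1
L=5*4+1=21  i=1=1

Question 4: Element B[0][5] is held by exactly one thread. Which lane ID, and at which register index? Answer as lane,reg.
20,0

c:5=>grp=5  r:0=>tig=0,lo=0
L=5*4+0=20  i=0=0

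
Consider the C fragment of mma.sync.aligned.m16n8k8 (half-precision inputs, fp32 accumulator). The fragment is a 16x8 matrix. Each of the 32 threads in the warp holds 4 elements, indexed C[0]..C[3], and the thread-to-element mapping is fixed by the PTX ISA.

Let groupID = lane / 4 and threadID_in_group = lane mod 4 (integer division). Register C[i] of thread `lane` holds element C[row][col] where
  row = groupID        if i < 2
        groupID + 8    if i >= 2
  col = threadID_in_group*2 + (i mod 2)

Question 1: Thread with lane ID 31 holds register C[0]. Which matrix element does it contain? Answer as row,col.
L=31->g=31>>2=7, t=31&3=3
[0]->row 7+0=7  col 3·2+0=6

7,6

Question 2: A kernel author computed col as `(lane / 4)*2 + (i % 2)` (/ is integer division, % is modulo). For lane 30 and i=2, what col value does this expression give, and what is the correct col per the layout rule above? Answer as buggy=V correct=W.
buggy=14 correct=4

`(lane / 4)*2 + (i % 2)`[30,2]->14
30: g=7,t=2
[2] (7+8,2*2+0) = (15,4)
col: 14 vs 4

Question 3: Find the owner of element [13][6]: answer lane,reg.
r=13→G=5,rhi=1  c=6→T=3,p=0
L=5*4+3=23  i=1*2+0=2

23,2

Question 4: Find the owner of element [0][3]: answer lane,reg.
1,1

r:0=>grp=0,rB=0  c:3=>tig=1,lo=1
L=0*4+1=1  i=0*2+1=1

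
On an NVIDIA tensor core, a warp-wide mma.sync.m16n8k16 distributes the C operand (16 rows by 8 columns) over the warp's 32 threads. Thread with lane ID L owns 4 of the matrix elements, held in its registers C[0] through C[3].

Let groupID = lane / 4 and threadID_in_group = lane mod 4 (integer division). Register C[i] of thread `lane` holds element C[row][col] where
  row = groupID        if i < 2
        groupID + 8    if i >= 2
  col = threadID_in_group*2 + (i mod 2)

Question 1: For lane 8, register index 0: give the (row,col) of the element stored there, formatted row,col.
2,0

L=8->g=8>>2=2, t=8&3=0
[0]->row 2+0=2  col 0·2+0=0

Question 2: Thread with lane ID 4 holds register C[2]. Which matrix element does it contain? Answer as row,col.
9,0

L=4->g=4>>2=1, t=4&3=0
[2]->row 1+8=9  col 0·2+0=0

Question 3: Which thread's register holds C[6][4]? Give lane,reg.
26,0

r=6->g=6,rb=0  c=4->t=2,b0=0
L=6*4+2=26  i=0*2+0=0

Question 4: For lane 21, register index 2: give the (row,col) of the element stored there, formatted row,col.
13,2

21: g=5,t=1
[2] (5+8,1*2+0) = (13,2)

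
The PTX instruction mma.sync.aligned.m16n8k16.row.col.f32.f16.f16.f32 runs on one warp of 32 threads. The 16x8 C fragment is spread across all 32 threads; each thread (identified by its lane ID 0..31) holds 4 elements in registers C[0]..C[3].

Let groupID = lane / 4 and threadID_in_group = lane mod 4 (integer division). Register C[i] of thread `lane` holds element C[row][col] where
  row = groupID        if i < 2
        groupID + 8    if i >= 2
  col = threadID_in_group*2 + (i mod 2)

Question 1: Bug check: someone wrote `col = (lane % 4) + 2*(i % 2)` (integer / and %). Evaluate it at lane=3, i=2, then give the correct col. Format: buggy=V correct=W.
buggy=3 correct=6

`(lane % 4) + 2*(i % 2)`[3,2]->3
lane 3->3/4=0, 3 mod 4=3
i=2  r:0+8->8  c:2·3+0->6
col: 3 vs 6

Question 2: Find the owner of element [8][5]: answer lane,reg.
2,3

r: 8->gid=0,r8=1  c: 5->tid=2,i&1=1
L=0*4+2=2  i=1*2+1=3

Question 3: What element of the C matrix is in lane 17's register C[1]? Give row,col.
lane 17->17/4=4, 17 mod 4=1
i=1  r:4+0->4  c:2·1+1->3

4,3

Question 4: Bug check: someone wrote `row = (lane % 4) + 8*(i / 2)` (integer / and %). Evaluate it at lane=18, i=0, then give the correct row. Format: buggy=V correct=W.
`(lane % 4) + 8*(i / 2)`[18,0]=>2
lane 18=>18/4=4, 18 mod 4=2
i=0  r:4+0=>4  c:2·2+0=>4
row: 2 vs 4

buggy=2 correct=4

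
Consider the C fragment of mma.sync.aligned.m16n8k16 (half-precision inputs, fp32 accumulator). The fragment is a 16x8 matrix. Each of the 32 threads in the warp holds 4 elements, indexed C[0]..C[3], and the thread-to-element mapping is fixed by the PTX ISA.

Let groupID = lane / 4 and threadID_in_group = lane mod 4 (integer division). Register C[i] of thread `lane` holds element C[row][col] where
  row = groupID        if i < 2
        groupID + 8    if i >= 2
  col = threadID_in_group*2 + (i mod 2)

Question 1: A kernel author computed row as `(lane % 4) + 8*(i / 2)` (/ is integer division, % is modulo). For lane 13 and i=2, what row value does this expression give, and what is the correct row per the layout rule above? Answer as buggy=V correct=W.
`(lane % 4) + 8*(i / 2)`[13,2]->9
lane 13->13/4=3, 13 mod 4=1
i=2  r:3+8->11  c:2·1+0->2
row: 9 vs 11

buggy=9 correct=11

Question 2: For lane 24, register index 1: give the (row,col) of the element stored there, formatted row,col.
6,1

lane 24→24/4=6, 24 mod 4=0
i=1  r:6+0→6  c:2·0+1→1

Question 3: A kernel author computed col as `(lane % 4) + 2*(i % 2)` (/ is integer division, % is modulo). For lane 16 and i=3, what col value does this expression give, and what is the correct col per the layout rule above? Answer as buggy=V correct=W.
buggy=2 correct=1

`(lane % 4) + 2*(i % 2)`[16,3]->2
lane 16->16/4=4, 16 mod 4=0
i=3  r:4+8->12  c:2·0+1->1
col: 2 vs 1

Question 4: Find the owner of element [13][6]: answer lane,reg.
23,2

r:13=>grp=5,rB=1  c:6=>tig=3,lo=0
L=5*4+3=23  i=1*2+0=2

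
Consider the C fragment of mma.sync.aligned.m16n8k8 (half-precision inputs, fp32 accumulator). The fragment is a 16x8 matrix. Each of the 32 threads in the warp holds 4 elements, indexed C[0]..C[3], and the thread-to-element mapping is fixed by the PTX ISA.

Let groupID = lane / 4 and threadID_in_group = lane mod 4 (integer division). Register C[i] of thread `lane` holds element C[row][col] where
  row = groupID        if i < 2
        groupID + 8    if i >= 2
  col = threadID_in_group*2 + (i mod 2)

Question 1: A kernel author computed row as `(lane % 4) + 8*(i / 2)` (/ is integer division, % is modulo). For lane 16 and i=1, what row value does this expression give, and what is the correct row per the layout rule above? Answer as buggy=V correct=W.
buggy=0 correct=4

`(lane % 4) + 8*(i / 2)`[16,1]→0
lane 16: G=4 (16/4), T=0 (16%4)
i=1: r=4+0=4, c=0*2+1=1
row: 0 vs 4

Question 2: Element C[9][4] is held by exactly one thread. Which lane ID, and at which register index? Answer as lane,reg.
r=9->g=1,rb=1  c=4->t=2,b0=0
L=1*4+2=6  i=1*2+0=2

6,2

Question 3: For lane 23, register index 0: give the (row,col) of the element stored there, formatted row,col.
5,6

lane 23->23/4=5, 23 mod 4=3
i=0  r:5+0->5  c:2·3+0->6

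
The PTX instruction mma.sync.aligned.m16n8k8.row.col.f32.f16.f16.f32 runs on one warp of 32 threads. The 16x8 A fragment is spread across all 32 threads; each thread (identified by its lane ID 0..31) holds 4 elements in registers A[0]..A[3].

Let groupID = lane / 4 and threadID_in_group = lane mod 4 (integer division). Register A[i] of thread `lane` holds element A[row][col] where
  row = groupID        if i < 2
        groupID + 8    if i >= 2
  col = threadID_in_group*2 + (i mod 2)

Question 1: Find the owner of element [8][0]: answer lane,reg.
0,2

r=8⇒gr=0,Rb=1  c=0⇒th=0,odd=0
L=0*4+0=0  i=1*2+0=2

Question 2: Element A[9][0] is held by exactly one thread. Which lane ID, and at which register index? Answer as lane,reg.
r=9⇒gr=1,Rb=1  c=0⇒th=0,odd=0
L=1*4+0=4  i=1*2+0=2

4,2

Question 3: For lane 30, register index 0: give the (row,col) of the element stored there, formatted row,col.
7,4

30: gr=7,th=2
[0] (7+0,2*2+0) = (7,4)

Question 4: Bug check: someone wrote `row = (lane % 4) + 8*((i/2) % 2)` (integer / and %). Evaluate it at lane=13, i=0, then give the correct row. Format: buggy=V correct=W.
buggy=1 correct=3

`(lane % 4) + 8*((i/2) % 2)`[13,0]->1
L=13->g=13>>2=3, t=13&3=1
[0]->row 3+0=3  col 1·2+0=2
row: 1 vs 3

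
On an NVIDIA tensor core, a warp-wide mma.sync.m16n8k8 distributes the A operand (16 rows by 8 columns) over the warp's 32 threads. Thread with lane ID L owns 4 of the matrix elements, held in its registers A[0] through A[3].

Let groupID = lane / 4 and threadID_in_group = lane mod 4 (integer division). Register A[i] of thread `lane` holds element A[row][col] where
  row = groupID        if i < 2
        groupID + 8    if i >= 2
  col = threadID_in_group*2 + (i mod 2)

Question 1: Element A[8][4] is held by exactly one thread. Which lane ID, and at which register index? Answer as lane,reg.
2,2

r:8=>grp=0,rB=1  c:4=>tig=2,lo=0
L=0*4+2=2  i=1*2+0=2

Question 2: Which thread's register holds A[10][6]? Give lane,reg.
11,2

r=10→G=2,rhi=1  c=6→T=3,p=0
L=2*4+3=11  i=1*2+0=2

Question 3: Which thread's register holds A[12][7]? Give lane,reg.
19,3

r:12=>grp=4,rB=1  c:7=>tig=3,lo=1
L=4*4+3=19  i=1*2+1=3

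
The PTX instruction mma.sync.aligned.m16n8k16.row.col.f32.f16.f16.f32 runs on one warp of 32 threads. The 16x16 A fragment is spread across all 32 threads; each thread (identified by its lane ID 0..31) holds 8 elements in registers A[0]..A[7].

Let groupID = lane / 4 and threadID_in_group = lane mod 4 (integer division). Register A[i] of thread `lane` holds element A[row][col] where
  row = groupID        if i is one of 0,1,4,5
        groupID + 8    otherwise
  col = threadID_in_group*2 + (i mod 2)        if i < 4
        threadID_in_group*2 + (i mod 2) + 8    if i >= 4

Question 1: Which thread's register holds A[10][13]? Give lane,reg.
10,7

r=10⇒gr=2,Rb=1  c=13⇒Cb=1,th=2,odd=1
L=2*4+2=10  i=1*4+1*2+1=7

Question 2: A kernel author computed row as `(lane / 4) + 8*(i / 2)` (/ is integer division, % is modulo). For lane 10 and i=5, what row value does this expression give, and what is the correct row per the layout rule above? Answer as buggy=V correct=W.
`(lane / 4) + 8*(i / 2)`[10,5]→18
L=10→G=10>>2=2, T=10&3=2
[5]→row 2+0=2  col 2·2+1+8=13
row: 18 vs 2

buggy=18 correct=2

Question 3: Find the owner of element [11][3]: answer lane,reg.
13,3

r=11->g=3,rb=1  c=3->cb=0,t=1,b0=1
L=3*4+1=13  i=0*4+1*2+1=3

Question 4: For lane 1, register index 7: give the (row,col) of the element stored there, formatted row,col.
lane 1: G=0 (1/4), T=1 (1%4)
i=7: r=0+8=8, c=1*2+1+8=11

8,11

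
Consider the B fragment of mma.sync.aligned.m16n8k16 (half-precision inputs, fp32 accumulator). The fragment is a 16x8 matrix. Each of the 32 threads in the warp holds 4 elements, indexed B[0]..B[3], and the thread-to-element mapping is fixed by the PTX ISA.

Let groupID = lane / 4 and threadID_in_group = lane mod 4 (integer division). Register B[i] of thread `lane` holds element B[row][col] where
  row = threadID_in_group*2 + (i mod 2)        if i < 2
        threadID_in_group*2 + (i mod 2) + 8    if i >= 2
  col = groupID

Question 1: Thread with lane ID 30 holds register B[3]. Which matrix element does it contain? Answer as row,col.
30: grp=7,tig=2
[3] (2*2+1+8,7) = (13,7)

13,7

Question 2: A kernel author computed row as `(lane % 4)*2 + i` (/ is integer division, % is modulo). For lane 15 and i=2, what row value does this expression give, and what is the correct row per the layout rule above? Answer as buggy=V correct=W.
buggy=8 correct=14

`(lane % 4)*2 + i`[15,2]→8
15: G=3,T=3
[2] (3*2+0+8,3) = (14,3)
row: 8 vs 14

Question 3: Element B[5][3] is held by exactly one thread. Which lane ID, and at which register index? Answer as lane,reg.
c=3→G=3  r=5→rhi=0,T=2,p=1
L=3*4+2=14  i=0*2+1=1

14,1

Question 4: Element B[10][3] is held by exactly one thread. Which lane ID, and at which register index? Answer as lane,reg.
c=3⇒gr=3  r=10⇒Rb=1,th=1,odd=0
L=3*4+1=13  i=1*2+0=2

13,2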